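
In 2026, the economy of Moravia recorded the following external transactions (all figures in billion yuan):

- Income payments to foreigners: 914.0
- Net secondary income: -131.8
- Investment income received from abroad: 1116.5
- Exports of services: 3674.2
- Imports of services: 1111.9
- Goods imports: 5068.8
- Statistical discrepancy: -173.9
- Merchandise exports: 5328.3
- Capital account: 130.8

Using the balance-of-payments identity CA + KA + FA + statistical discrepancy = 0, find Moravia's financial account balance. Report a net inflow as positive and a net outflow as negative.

-2849.4

Goods balance = 5328.3 - 5068.8 = 259.5
Services balance = 3674.2 - 1111.9 = 2562.3
Trade balance (goods + services) = 259.5 + 2562.3 = 2821.8
Net primary income = 1116.5 - 914.0 = 202.5
Net secondary income = -131.8
Current account = 2821.8 + 202.5 + (-131.8) = 2892.5
Financial account = -(2892.5 + 130.8 + (-173.9)) = -2849.4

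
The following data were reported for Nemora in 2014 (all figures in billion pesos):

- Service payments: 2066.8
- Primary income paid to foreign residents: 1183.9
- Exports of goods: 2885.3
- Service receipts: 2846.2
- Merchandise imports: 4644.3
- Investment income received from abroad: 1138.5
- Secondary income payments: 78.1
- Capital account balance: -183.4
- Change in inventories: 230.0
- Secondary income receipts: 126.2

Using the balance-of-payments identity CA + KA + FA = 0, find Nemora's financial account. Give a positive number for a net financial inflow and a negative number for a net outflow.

Goods balance = 2885.3 - 4644.3 = -1759.0
Services balance = 2846.2 - 2066.8 = 779.4
Trade balance (goods + services) = -1759.0 + 779.4 = -979.6
Net primary income = 1138.5 - 1183.9 = -45.4
Net secondary income = 126.2 - 78.1 = 48.1
Current account = -979.6 + (-45.4) + 48.1 = -976.9
Financial account = -(-976.9 + (-183.4)) = 1160.3

1160.3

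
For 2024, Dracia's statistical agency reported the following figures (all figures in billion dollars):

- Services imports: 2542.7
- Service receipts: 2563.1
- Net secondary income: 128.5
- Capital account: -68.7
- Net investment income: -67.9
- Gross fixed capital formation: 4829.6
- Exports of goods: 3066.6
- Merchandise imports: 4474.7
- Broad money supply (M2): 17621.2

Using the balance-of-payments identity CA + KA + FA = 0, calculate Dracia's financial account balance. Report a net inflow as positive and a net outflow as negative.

1395.8

Goods balance = 3066.6 - 4474.7 = -1408.1
Services balance = 2563.1 - 2542.7 = 20.4
Trade balance (goods + services) = -1408.1 + 20.4 = -1387.7
Net primary income = -67.9
Net secondary income = 128.5
Current account = -1387.7 + (-67.9) + 128.5 = -1327.1
Financial account = -(-1327.1 + (-68.7)) = 1395.8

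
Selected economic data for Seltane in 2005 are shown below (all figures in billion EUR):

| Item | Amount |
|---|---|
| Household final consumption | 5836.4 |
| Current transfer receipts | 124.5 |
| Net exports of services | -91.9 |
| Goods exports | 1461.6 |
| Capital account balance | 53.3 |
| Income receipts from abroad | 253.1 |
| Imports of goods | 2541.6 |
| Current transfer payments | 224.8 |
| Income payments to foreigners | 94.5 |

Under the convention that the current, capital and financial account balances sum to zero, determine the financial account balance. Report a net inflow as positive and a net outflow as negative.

Goods balance = 1461.6 - 2541.6 = -1080.0
Services balance = -91.9
Trade balance (goods + services) = -1080.0 + (-91.9) = -1171.9
Net primary income = 253.1 - 94.5 = 158.6
Net secondary income = 124.5 - 224.8 = -100.3
Current account = -1171.9 + 158.6 + (-100.3) = -1113.6
Financial account = -(-1113.6 + 53.3) = 1060.3

1060.3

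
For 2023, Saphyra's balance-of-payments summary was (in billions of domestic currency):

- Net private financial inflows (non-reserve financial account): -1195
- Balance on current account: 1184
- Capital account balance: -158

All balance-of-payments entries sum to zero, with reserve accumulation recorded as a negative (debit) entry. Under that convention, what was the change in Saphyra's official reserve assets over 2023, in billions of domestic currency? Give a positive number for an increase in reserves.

Official reserve transactions balance = -(1184 + (-158) + (-1195)) = 169
An accumulation of reserves is recorded as a debit (negative entry), so the change in the stock of reserves is the negative of that balance.
Change in official reserves = -(169) = -169

-169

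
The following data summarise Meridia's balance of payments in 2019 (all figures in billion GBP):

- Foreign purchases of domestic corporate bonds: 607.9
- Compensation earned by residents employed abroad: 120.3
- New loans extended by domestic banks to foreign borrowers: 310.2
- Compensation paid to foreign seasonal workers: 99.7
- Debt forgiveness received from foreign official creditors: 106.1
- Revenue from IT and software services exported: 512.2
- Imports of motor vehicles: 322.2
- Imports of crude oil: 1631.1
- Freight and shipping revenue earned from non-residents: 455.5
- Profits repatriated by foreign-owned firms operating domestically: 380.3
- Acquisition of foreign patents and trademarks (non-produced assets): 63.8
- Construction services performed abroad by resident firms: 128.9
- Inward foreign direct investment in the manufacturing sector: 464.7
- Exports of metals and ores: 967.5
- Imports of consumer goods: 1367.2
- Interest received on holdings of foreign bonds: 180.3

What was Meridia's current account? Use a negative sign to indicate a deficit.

-1435.8

Goods: -1367.2 - 322.2 + 967.5 - 1631.1 = -2353.0
Services: 455.5 + 128.9 + 512.2 = 1096.6
Primary income: 120.3 - 99.7 - 380.3 + 180.3 = -179.4
Current account = (-2353.0) + 1096.6 + (-179.4) = -1435.8
(Excluded from the current account — financial account: foreign purchases of domestic corporate bonds 607.9, new loans extended by domestic banks to foreign borrowers 310.2, inward foreign direct investment in the manufacturing sector 464.7; capital account: debt forgiveness received from foreign official creditors 106.1, acquisition of foreign patents and trademarks (non-produced assets) 63.8.)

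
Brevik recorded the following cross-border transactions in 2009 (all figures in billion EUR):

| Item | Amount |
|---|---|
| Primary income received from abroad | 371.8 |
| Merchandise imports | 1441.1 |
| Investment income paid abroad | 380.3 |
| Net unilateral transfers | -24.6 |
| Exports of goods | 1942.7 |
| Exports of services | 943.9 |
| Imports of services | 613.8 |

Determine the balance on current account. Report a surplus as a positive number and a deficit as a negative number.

798.6

Goods balance = 1942.7 - 1441.1 = 501.6
Services balance = 943.9 - 613.8 = 330.1
Trade balance (goods + services) = 501.6 + 330.1 = 831.7
Net primary income = 371.8 - 380.3 = -8.5
Net secondary income = -24.6
Current account = 831.7 + (-8.5) + (-24.6) = 798.6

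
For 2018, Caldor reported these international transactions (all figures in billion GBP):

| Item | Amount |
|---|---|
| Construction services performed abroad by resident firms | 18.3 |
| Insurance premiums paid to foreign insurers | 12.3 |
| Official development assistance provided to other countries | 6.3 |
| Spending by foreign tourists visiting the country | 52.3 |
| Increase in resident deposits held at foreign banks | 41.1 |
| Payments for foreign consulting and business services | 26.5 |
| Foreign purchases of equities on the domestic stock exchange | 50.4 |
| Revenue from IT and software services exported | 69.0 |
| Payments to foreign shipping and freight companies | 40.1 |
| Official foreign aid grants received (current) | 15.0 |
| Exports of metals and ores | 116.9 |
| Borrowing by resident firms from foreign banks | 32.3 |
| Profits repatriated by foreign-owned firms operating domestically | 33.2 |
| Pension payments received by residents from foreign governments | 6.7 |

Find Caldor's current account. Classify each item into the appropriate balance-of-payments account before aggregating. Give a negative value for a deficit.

159.8

Goods: 116.9
Services: 18.3 + 52.3 + 69.0 - 26.5 - 12.3 - 40.1 = 60.7
Primary income: -33.2
Secondary income: 6.7 - 6.3 + 15.0 = 15.4
Current account = 116.9 + 60.7 + (-33.2) + 15.4 = 159.8
(Excluded from the current account — financial account: increase in resident deposits held at foreign banks 41.1, foreign purchases of equities on the domestic stock exchange 50.4, borrowing by resident firms from foreign banks 32.3.)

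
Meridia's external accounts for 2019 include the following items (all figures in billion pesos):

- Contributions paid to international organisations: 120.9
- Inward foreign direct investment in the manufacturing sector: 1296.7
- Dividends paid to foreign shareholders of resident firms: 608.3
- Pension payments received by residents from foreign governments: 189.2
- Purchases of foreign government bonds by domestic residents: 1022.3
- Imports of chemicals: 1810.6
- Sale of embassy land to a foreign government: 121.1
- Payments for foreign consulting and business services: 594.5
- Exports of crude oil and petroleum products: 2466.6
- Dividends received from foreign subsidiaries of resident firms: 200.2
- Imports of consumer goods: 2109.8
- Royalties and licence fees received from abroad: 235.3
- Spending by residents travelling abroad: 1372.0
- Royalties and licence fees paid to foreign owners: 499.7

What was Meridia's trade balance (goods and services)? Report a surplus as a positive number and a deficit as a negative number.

-3684.7

Goods: 2466.6 - 2109.8 - 1810.6 = -1453.8
Services: 235.3 - 499.7 - 594.5 - 1372.0 = -2230.9
Trade balance = -1453.8 + (-2230.9) = -3684.7
(Excluded from the trade balance — secondary income: contributions paid to international organisations 120.9, pension payments received by residents from foreign governments 189.2; financial account: inward foreign direct investment in the manufacturing sector 1296.7, purchases of foreign government bonds by domestic residents 1022.3; primary income: dividends paid to foreign shareholders of resident firms 608.3, dividends received from foreign subsidiaries of resident firms 200.2; capital account: sale of embassy land to a foreign government 121.1.)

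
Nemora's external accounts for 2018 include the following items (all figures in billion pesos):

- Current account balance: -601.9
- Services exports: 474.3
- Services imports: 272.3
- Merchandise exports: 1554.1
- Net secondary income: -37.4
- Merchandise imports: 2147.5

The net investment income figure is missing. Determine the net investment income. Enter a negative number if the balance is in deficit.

-173.1

Current account = goods balance + services balance + net primary income + net secondary income
Sum of the known components = -428.8
Net investment income = CA - (known components) = -601.9 - (-428.8) = -173.1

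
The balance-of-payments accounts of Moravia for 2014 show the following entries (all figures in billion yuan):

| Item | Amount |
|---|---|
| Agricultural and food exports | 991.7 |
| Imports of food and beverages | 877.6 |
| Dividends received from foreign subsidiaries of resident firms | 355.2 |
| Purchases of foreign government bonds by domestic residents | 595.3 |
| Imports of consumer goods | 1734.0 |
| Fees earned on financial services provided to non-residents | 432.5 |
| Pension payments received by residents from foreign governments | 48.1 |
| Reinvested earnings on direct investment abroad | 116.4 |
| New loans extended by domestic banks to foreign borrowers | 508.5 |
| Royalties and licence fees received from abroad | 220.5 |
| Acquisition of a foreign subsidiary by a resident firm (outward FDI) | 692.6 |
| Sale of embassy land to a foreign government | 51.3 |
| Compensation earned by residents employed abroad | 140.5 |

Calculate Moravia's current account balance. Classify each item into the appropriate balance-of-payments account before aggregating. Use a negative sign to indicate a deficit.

Goods: -1734.0 - 877.6 + 991.7 = -1619.9
Services: 220.5 + 432.5 = 653.0
Primary income: 140.5 + 355.2 + 116.4 = 612.1
Secondary income: 48.1
Current account = (-1619.9) + 653.0 + 612.1 + 48.1 = -306.7
(Excluded from the current account — financial account: purchases of foreign government bonds by domestic residents 595.3, new loans extended by domestic banks to foreign borrowers 508.5, acquisition of a foreign subsidiary by a resident firm (outward FDI) 692.6; capital account: sale of embassy land to a foreign government 51.3.)

-306.7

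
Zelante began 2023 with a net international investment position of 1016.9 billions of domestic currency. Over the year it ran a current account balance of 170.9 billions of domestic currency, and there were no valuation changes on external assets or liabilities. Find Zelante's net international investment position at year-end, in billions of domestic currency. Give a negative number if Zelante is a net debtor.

1187.8

With no valuation effects, change in NIIP = current account = 170.9
End-of-year NIIP = 1016.9 + 170.9 = 1187.8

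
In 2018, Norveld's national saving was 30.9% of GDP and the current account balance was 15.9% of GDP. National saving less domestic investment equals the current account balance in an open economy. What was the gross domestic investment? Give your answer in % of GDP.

15.0

I = S - CA = 30.9 - 15.9 = 15.0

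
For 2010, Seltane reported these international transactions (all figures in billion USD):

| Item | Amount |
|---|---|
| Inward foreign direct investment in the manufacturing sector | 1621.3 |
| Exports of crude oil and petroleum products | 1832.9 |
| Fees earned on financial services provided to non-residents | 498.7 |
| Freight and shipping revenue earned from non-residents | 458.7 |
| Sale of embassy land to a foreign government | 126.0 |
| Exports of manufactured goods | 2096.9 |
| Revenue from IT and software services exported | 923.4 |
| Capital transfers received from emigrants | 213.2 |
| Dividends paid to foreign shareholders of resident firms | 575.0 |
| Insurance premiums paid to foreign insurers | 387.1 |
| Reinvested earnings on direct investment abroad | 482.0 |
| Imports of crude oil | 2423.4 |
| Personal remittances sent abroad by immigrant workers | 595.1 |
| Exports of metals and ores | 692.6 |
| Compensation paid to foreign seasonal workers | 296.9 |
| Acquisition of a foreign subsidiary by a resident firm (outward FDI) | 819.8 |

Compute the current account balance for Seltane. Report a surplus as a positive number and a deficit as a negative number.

2707.7

Goods: -2423.4 + 692.6 + 2096.9 + 1832.9 = 2199.0
Services: 923.4 - 387.1 + 498.7 + 458.7 = 1493.7
Primary income: -296.9 - 575.0 + 482.0 = -389.9
Secondary income: -595.1
Current account = 2199.0 + 1493.7 + (-389.9) + (-595.1) = 2707.7
(Excluded from the current account — financial account: inward foreign direct investment in the manufacturing sector 1621.3, acquisition of a foreign subsidiary by a resident firm (outward FDI) 819.8; capital account: sale of embassy land to a foreign government 126.0, capital transfers received from emigrants 213.2.)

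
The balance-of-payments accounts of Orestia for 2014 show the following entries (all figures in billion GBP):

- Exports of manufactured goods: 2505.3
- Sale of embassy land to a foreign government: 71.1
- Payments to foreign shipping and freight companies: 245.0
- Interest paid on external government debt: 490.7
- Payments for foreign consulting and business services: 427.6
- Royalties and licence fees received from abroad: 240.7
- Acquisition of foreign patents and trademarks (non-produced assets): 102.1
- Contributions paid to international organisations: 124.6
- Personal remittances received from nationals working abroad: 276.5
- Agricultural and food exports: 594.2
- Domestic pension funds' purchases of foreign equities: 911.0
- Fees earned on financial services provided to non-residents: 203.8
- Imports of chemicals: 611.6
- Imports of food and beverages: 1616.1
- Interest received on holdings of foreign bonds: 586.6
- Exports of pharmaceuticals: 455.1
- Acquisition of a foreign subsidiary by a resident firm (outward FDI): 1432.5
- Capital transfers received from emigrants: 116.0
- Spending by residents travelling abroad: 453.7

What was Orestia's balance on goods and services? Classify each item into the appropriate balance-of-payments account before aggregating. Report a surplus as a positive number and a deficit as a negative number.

645.1

Goods: -1616.1 - 611.6 + 2505.3 + 455.1 + 594.2 = 1326.9
Services: -427.6 + 240.7 + 203.8 - 245.0 - 453.7 = -681.8
Trade balance = 1326.9 + (-681.8) = 645.1
(Excluded from the trade balance — capital account: sale of embassy land to a foreign government 71.1, acquisition of foreign patents and trademarks (non-produced assets) 102.1, capital transfers received from emigrants 116.0; primary income: interest paid on external government debt 490.7, interest received on holdings of foreign bonds 586.6; secondary income: contributions paid to international organisations 124.6, personal remittances received from nationals working abroad 276.5; financial account: domestic pension funds' purchases of foreign equities 911.0, acquisition of a foreign subsidiary by a resident firm (outward FDI) 1432.5.)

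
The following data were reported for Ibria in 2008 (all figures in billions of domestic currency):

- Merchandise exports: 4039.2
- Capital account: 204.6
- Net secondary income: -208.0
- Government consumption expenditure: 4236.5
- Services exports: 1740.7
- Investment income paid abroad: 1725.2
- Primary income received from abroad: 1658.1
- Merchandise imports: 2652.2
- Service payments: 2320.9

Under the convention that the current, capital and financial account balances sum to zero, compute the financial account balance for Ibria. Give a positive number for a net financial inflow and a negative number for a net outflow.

-736.3

Goods balance = 4039.2 - 2652.2 = 1387.0
Services balance = 1740.7 - 2320.9 = -580.2
Trade balance (goods + services) = 1387.0 + (-580.2) = 806.8
Net primary income = 1658.1 - 1725.2 = -67.1
Net secondary income = -208.0
Current account = 806.8 + (-67.1) + (-208.0) = 531.7
Financial account = -(531.7 + 204.6) = -736.3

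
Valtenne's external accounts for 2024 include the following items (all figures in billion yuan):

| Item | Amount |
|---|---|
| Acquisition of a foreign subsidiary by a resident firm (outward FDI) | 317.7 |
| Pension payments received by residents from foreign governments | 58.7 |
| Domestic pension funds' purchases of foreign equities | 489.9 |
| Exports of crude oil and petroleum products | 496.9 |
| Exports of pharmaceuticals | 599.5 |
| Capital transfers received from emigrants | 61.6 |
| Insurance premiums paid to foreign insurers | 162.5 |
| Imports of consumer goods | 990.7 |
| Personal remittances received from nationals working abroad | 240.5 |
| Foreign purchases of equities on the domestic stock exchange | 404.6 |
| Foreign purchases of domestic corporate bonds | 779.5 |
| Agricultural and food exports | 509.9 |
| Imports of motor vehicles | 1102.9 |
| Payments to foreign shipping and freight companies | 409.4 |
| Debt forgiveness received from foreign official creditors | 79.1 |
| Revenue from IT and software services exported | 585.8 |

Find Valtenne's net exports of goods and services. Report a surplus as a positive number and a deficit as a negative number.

Goods: -1102.9 - 990.7 + 599.5 + 509.9 + 496.9 = -487.3
Services: 585.8 - 409.4 - 162.5 = 13.9
Trade balance = -487.3 + 13.9 = -473.4
(Excluded from the trade balance — financial account: acquisition of a foreign subsidiary by a resident firm (outward FDI) 317.7, domestic pension funds' purchases of foreign equities 489.9, foreign purchases of equities on the domestic stock exchange 404.6, foreign purchases of domestic corporate bonds 779.5; secondary income: pension payments received by residents from foreign governments 58.7, personal remittances received from nationals working abroad 240.5; capital account: capital transfers received from emigrants 61.6, debt forgiveness received from foreign official creditors 79.1.)

-473.4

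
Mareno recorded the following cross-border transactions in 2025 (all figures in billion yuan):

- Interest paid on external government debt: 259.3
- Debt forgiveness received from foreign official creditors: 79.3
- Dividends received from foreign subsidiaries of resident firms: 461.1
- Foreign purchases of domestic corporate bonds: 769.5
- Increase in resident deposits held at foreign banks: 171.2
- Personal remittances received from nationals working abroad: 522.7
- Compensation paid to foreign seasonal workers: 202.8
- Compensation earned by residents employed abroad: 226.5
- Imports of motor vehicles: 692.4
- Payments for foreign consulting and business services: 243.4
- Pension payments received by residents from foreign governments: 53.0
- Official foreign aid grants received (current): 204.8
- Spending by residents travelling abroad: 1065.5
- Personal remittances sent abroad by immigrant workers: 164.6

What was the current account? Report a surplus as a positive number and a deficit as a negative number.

-1159.9

Goods: -692.4
Services: -243.4 - 1065.5 = -1308.9
Primary income: -259.3 - 202.8 + 226.5 + 461.1 = 225.5
Secondary income: 204.8 + 522.7 + 53.0 - 164.6 = 615.9
Current account = (-692.4) + (-1308.9) + 225.5 + 615.9 = -1159.9
(Excluded from the current account — capital account: debt forgiveness received from foreign official creditors 79.3; financial account: foreign purchases of domestic corporate bonds 769.5, increase in resident deposits held at foreign banks 171.2.)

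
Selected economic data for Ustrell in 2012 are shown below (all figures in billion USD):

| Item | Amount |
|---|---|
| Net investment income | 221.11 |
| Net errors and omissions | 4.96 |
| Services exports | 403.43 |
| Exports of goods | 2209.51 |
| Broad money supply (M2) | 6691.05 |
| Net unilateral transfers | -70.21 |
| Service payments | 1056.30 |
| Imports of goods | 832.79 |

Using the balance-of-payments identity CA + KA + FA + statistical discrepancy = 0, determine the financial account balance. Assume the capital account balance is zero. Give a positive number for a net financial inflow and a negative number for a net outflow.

-879.71

Goods balance = 2209.51 - 832.79 = 1376.72
Services balance = 403.43 - 1056.30 = -652.87
Trade balance (goods + services) = 1376.72 + (-652.87) = 723.85
Net primary income = 221.11
Net secondary income = -70.21
Current account = 723.85 + 221.11 + (-70.21) = 874.75
Financial account = -(874.75 + 4.96) = -879.71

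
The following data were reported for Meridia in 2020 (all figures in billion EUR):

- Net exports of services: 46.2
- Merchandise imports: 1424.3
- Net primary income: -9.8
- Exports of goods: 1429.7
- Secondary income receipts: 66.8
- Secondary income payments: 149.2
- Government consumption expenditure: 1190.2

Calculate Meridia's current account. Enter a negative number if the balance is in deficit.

Goods balance = 1429.7 - 1424.3 = 5.4
Services balance = 46.2
Trade balance (goods + services) = 5.4 + 46.2 = 51.6
Net primary income = -9.8
Net secondary income = 66.8 - 149.2 = -82.4
Current account = 51.6 + (-9.8) + (-82.4) = -40.6

-40.6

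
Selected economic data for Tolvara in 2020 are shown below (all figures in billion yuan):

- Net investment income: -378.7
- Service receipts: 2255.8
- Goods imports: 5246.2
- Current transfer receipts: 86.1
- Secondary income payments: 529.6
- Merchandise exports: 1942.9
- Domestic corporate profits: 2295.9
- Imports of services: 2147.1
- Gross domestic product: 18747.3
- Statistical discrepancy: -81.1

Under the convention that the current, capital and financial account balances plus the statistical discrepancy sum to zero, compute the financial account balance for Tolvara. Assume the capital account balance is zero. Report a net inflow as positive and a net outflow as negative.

4097.9

Goods balance = 1942.9 - 5246.2 = -3303.3
Services balance = 2255.8 - 2147.1 = 108.7
Trade balance (goods + services) = -3303.3 + 108.7 = -3194.6
Net primary income = -378.7
Net secondary income = 86.1 - 529.6 = -443.5
Current account = -3194.6 + (-378.7) + (-443.5) = -4016.8
Financial account = -(-4016.8 + (-81.1)) = 4097.9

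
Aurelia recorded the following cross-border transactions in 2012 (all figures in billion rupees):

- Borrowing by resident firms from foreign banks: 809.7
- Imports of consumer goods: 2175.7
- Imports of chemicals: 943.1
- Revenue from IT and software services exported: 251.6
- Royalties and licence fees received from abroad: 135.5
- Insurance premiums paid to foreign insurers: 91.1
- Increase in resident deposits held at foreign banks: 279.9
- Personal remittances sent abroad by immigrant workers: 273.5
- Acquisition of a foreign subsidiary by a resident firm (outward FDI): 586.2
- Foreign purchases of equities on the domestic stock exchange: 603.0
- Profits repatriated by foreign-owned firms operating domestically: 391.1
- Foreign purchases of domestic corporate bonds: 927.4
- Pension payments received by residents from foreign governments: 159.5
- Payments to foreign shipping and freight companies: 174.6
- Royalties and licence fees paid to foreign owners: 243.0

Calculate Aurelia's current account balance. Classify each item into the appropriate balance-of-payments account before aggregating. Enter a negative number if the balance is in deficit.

-3745.5

Goods: -2175.7 - 943.1 = -3118.8
Services: -91.1 + 135.5 + 251.6 - 243.0 - 174.6 = -121.6
Primary income: -391.1
Secondary income: -273.5 + 159.5 = -114.0
Current account = (-3118.8) + (-121.6) + (-391.1) + (-114.0) = -3745.5
(Excluded from the current account — financial account: borrowing by resident firms from foreign banks 809.7, increase in resident deposits held at foreign banks 279.9, acquisition of a foreign subsidiary by a resident firm (outward FDI) 586.2, foreign purchases of equities on the domestic stock exchange 603.0, foreign purchases of domestic corporate bonds 927.4.)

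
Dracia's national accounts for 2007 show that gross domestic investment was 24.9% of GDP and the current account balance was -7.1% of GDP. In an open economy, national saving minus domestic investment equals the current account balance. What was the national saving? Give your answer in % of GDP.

S = I + CA = 24.9 + (-7.1) = 17.8

17.8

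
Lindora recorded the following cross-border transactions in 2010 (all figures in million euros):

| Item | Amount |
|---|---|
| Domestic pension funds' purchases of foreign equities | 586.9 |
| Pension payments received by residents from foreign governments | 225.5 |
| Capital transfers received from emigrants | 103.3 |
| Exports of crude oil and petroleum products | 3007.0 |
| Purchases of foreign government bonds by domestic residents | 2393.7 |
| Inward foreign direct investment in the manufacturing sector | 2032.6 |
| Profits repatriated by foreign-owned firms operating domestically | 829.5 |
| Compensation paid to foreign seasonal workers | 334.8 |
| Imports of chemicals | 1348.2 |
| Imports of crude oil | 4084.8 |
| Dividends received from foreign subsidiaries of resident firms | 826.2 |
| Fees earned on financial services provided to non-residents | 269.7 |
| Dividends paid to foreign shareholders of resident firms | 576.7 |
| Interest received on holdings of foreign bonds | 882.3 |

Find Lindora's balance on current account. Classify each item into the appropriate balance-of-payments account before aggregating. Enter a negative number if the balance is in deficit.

Goods: -4084.8 - 1348.2 + 3007.0 = -2426.0
Services: 269.7
Primary income: -829.5 - 334.8 + 826.2 - 576.7 + 882.3 = -32.5
Secondary income: 225.5
Current account = (-2426.0) + 269.7 + (-32.5) + 225.5 = -1963.3
(Excluded from the current account — financial account: domestic pension funds' purchases of foreign equities 586.9, purchases of foreign government bonds by domestic residents 2393.7, inward foreign direct investment in the manufacturing sector 2032.6; capital account: capital transfers received from emigrants 103.3.)

-1963.3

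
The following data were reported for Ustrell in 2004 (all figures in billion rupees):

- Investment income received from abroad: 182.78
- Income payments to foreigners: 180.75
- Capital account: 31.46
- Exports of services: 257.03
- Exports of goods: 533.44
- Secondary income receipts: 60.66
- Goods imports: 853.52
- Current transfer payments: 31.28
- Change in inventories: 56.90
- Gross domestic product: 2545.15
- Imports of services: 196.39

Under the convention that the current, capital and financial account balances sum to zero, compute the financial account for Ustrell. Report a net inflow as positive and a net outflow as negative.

196.57

Goods balance = 533.44 - 853.52 = -320.08
Services balance = 257.03 - 196.39 = 60.64
Trade balance (goods + services) = -320.08 + 60.64 = -259.44
Net primary income = 182.78 - 180.75 = 2.03
Net secondary income = 60.66 - 31.28 = 29.38
Current account = -259.44 + 2.03 + 29.38 = -228.03
Financial account = -(-228.03 + 31.46) = 196.57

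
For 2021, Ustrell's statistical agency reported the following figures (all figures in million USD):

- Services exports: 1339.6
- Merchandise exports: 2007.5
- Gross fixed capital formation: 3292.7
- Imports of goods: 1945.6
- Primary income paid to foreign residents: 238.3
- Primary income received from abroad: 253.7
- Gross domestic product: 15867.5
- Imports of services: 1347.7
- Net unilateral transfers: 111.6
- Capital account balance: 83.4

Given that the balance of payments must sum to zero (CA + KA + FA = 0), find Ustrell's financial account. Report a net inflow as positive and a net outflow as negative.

Goods balance = 2007.5 - 1945.6 = 61.9
Services balance = 1339.6 - 1347.7 = -8.1
Trade balance (goods + services) = 61.9 + (-8.1) = 53.8
Net primary income = 253.7 - 238.3 = 15.4
Net secondary income = 111.6
Current account = 53.8 + 15.4 + 111.6 = 180.8
Financial account = -(180.8 + 83.4) = -264.2

-264.2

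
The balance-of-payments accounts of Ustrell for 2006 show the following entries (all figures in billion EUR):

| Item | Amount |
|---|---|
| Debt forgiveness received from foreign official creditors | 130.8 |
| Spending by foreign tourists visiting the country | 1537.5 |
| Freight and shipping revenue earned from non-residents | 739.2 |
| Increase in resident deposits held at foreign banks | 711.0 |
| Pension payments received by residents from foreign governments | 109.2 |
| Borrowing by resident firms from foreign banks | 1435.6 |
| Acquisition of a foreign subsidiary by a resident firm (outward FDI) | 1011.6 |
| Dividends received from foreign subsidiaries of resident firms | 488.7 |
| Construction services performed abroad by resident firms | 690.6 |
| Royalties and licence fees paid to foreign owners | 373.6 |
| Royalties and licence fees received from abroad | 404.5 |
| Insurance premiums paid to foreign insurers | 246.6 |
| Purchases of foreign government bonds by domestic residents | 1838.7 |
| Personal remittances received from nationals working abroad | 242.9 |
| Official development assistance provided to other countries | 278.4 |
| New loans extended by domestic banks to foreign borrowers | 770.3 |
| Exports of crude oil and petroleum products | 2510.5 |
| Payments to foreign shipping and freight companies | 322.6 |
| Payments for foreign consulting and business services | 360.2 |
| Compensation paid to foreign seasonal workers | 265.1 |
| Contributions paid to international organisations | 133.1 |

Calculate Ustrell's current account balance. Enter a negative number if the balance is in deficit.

Goods: 2510.5
Services: 739.2 + 690.6 - 360.2 - 322.6 + 404.5 + 1537.5 - 246.6 - 373.6 = 2068.8
Primary income: 488.7 - 265.1 = 223.6
Secondary income: -278.4 + 109.2 - 133.1 + 242.9 = -59.4
Current account = 2510.5 + 2068.8 + 223.6 + (-59.4) = 4743.5
(Excluded from the current account — capital account: debt forgiveness received from foreign official creditors 130.8; financial account: increase in resident deposits held at foreign banks 711.0, borrowing by resident firms from foreign banks 1435.6, acquisition of a foreign subsidiary by a resident firm (outward FDI) 1011.6, purchases of foreign government bonds by domestic residents 1838.7, new loans extended by domestic banks to foreign borrowers 770.3.)

4743.5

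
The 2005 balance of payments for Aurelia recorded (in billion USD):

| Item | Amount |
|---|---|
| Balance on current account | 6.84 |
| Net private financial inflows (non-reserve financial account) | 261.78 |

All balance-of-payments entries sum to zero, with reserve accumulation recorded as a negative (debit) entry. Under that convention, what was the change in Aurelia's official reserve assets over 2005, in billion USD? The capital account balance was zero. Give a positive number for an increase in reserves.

Official reserve transactions balance = -(6.84 + 261.78) = -268.62
An accumulation of reserves is recorded as a debit (negative entry), so the change in the stock of reserves is the negative of that balance.
Change in official reserves = -(-268.62) = 268.62

268.62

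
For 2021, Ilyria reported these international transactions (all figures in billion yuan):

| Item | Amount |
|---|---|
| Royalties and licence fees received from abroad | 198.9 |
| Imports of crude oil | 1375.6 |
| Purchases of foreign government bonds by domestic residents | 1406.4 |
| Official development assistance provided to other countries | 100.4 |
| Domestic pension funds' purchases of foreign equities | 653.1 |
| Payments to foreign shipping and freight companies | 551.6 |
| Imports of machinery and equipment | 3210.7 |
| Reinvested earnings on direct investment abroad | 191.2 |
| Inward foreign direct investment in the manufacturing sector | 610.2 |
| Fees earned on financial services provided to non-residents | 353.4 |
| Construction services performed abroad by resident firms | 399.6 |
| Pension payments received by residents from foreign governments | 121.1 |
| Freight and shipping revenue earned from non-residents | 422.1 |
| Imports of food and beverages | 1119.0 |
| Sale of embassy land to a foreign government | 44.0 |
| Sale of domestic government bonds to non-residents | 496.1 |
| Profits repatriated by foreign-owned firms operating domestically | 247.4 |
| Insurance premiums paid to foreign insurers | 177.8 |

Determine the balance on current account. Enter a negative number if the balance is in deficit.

-5096.2

Goods: -3210.7 - 1375.6 - 1119.0 = -5705.3
Services: 399.6 + 353.4 + 422.1 + 198.9 - 177.8 - 551.6 = 644.6
Primary income: 191.2 - 247.4 = -56.2
Secondary income: -100.4 + 121.1 = 20.7
Current account = (-5705.3) + 644.6 + (-56.2) + 20.7 = -5096.2
(Excluded from the current account — financial account: purchases of foreign government bonds by domestic residents 1406.4, domestic pension funds' purchases of foreign equities 653.1, inward foreign direct investment in the manufacturing sector 610.2, sale of domestic government bonds to non-residents 496.1; capital account: sale of embassy land to a foreign government 44.0.)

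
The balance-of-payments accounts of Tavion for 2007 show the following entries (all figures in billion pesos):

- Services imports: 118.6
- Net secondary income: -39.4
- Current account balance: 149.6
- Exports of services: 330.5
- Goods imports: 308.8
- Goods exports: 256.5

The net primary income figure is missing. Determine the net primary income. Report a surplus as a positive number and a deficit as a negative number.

Current account = goods balance + services balance + net primary income + net secondary income
Sum of the known components = 120.2
Net primary income = CA - (known components) = 149.6 - 120.2 = 29.4

29.4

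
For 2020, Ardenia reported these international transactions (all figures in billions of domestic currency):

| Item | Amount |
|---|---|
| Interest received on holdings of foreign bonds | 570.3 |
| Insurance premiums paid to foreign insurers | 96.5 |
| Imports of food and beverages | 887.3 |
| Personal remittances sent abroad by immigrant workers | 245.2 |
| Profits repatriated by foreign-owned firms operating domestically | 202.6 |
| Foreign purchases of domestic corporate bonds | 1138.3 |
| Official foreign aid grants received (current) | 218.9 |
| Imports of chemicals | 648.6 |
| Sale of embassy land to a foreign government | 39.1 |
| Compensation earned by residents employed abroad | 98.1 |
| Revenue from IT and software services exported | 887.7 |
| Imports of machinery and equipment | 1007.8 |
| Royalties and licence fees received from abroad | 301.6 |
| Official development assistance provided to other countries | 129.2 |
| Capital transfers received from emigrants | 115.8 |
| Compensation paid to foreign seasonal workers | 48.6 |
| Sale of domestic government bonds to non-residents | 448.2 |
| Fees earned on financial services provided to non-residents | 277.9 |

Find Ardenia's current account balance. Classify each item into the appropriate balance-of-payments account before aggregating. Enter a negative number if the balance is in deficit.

Goods: -648.6 - 1007.8 - 887.3 = -2543.7
Services: 887.7 - 96.5 + 277.9 + 301.6 = 1370.7
Primary income: -202.6 - 48.6 + 570.3 + 98.1 = 417.2
Secondary income: 218.9 - 129.2 - 245.2 = -155.5
Current account = (-2543.7) + 1370.7 + 417.2 + (-155.5) = -911.3
(Excluded from the current account — financial account: foreign purchases of domestic corporate bonds 1138.3, sale of domestic government bonds to non-residents 448.2; capital account: sale of embassy land to a foreign government 39.1, capital transfers received from emigrants 115.8.)

-911.3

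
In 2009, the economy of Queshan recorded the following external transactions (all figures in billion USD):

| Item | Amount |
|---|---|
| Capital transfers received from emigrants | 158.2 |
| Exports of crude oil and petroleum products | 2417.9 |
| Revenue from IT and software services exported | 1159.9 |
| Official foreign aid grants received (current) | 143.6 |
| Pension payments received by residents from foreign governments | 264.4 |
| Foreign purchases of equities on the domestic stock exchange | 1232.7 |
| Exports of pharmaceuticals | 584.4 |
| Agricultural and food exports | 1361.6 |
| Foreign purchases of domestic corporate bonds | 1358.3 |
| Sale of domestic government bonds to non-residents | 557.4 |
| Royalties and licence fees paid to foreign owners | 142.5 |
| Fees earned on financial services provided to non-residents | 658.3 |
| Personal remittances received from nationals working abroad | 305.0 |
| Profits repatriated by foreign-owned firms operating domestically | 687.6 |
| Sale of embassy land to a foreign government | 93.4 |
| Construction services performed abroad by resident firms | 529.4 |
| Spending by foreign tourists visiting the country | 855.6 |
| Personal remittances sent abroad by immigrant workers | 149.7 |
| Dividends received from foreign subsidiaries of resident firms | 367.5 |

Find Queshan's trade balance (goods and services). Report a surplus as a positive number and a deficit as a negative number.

Goods: 1361.6 + 2417.9 + 584.4 = 4363.9
Services: 658.3 - 142.5 + 529.4 + 855.6 + 1159.9 = 3060.7
Trade balance = 4363.9 + 3060.7 = 7424.6
(Excluded from the trade balance — capital account: capital transfers received from emigrants 158.2, sale of embassy land to a foreign government 93.4; secondary income: official foreign aid grants received (current) 143.6, pension payments received by residents from foreign governments 264.4, personal remittances received from nationals working abroad 305.0, personal remittances sent abroad by immigrant workers 149.7; financial account: foreign purchases of equities on the domestic stock exchange 1232.7, foreign purchases of domestic corporate bonds 1358.3, sale of domestic government bonds to non-residents 557.4; primary income: profits repatriated by foreign-owned firms operating domestically 687.6, dividends received from foreign subsidiaries of resident firms 367.5.)

7424.6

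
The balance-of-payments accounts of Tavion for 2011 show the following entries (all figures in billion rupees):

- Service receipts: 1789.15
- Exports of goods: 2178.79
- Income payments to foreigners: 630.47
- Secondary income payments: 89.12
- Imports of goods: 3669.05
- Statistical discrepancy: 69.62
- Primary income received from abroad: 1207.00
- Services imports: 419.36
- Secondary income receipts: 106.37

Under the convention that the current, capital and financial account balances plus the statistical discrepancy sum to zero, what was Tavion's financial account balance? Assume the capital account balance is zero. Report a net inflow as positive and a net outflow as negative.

Goods balance = 2178.79 - 3669.05 = -1490.26
Services balance = 1789.15 - 419.36 = 1369.79
Trade balance (goods + services) = -1490.26 + 1369.79 = -120.47
Net primary income = 1207.00 - 630.47 = 576.53
Net secondary income = 106.37 - 89.12 = 17.25
Current account = -120.47 + 576.53 + 17.25 = 473.31
Financial account = -(473.31 + 69.62) = -542.93

-542.93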